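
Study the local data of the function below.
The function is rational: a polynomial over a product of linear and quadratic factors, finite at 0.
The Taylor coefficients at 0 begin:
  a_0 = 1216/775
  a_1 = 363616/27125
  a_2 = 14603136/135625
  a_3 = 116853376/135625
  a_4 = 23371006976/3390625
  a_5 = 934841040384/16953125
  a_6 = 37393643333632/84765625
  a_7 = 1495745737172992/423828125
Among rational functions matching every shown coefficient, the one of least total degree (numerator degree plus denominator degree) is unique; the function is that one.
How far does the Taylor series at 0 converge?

No rational of total degree below 4 reproduces all 8 coefficients; solving the [1/3] Pade equations on them gives f(θ) = (11*θ/35 - 38/31)/((θ - 5/2)**2*(θ - 1/8)), whose expansion matches every shown term.
Denominator factor (θ - 1/8): pole of order 1 at 1/8, modulus 1/8.
Denominator factor (θ - 5/2)^2: pole of order 2 at 5/2, modulus 5/2.
The radius of convergence is the smallest modulus among the singular points: 1/8.

The radius of convergence is 1/8.


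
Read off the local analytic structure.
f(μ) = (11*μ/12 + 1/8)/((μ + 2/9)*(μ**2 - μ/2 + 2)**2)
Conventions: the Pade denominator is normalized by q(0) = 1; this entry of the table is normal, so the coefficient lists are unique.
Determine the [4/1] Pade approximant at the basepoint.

Taylor coefficients needed (expand at 0): a_0 = 9/64, a_1 = 15/32, a_2 = -1749/1024, a_3 = 13827/2048, a_4 = -508479/16384, a_5 = 2296203/16384.
Write the denominator as Q(μ) = 1 + q1*μ. Requiring Q*f - P = O(μ^6) with deg P <= 4 kills the coefficients of μ^5..μ^5 in Q*f:
  μ^5: a_5 + q1*a_4 = 0, i.e. 2296203/16384 + (-508479/16384)*q1 = 0.
Solving this linear system: q1 = 765401/169493.
The numerator is Q*f truncated at degree 4: P0 = a_0 = 9/64; P1 = a_1 + q1*a_0 = 11973399/10847552; P2 = a_2 + q1*a_1 = 70949223/173560832; P3 = a_3 + q1*a_2 = -333792987/347121664; P4 = a_4 + q1*a_3 = -1518034131/2776973312.

The Pade approximant has numerator coefficients [9/64, 11973399/10847552, 70949223/173560832, -333792987/347121664, -1518034131/2776973312]; denominator coefficients [1, 765401/169493].


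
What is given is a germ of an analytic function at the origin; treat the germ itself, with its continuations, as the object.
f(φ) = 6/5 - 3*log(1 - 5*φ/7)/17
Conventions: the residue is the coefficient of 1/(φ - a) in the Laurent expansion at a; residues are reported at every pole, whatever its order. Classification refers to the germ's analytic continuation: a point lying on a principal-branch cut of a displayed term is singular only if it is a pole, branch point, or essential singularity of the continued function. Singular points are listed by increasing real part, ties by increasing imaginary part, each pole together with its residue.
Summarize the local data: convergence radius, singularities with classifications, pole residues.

Branch term (-3/17)*log(1 - φ/(7/5)): its argument vanishes at φ = 7/5, a logarithmic branch point, modulus 7/5.
The radius of convergence is the smallest modulus among the singular points: 7/5.

Radius of convergence at 0: 7/5.
At 7/5: a logarithmic branch point.


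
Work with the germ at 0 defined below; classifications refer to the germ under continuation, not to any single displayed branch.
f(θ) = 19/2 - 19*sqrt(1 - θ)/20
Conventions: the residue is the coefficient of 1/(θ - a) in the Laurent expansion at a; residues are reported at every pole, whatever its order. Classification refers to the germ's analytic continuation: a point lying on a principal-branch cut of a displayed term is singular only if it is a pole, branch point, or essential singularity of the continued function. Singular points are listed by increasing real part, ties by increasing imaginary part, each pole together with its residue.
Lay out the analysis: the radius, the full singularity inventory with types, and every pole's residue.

Radius of convergence at 0: 1.
At 1: an algebraic (square-root) branch point.

Branch term (-19/20)*sqrt(1 - θ/(1)): its argument vanishes at θ = 1, a square-root branch point, modulus 1.
The radius of convergence is the smallest modulus among the singular points: 1.


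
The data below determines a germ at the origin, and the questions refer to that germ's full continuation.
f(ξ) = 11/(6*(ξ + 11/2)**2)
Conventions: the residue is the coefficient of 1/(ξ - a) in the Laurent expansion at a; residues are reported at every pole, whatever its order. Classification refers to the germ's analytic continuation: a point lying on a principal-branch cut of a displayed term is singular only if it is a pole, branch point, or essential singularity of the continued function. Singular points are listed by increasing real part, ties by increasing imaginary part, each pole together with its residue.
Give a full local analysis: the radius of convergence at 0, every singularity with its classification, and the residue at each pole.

Radius of convergence at 0: 11/2.
At -11/2: a pole of order 2; residue 0.

Denominator factor (ξ + 11/2)^2: pole of order 2 at -11/2, modulus 11/2.
The radius of convergence is the smallest modulus among the singular points: 11/2.
At the order-2 pole -11/2 set g(ξ) = (ξ - (-11/2))^2*f(ξ) = 11/6.
Order-2 pole: residue = g'(a); g'(-11/2) = 0, so the residue is 0.


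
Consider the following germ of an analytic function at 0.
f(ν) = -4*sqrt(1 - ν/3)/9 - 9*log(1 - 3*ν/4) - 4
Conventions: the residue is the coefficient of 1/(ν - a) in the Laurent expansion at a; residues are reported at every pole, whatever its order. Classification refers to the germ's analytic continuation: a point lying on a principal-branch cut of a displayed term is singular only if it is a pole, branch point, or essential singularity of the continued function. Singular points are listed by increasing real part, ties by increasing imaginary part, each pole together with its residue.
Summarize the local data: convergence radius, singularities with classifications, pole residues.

Radius of convergence at 0: 4/3.
At 4/3: a logarithmic branch point.
At 3: an algebraic (square-root) branch point.

Branch term (-4/9)*sqrt(1 - ν/(3)): its argument vanishes at ν = 3, a square-root branch point, modulus 3.
Branch term (-9)*log(1 - ν/(4/3)): its argument vanishes at ν = 4/3, a logarithmic branch point, modulus 4/3.
The radius of convergence is the smallest modulus among the singular points: 4/3.
List the singular points by increasing real part (a conjugate pair: the negative imaginary part first).


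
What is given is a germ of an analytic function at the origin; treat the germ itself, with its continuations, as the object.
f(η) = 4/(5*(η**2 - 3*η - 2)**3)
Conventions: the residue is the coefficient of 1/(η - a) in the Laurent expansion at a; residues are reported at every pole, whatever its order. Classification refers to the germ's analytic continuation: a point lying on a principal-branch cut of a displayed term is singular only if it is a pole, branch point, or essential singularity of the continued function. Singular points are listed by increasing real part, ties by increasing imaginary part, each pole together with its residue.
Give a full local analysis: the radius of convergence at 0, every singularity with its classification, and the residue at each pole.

Radius of convergence at 0: -3/2 + (1/2)*sqrt(17).
At 3/2 - (1/2)*sqrt(17): a pole of order 3; residue -(24/24565)*sqrt(17).
At 3/2 + (1/2)*sqrt(17): a pole of order 3; residue (24/24565)*sqrt(17).

Denominator factor (η**2 - 3*η - 2)^3: discriminant 17, real irrational roots 3/2 + (1/2)*sqrt(17) and 3/2 - (1/2)*sqrt(17); poles of order 3, moduli 3/2 + (1/2)*sqrt(17) and -3/2 + (1/2)*sqrt(17).
The radius of convergence is the smallest modulus among the singular points: -3/2 + (1/2)*sqrt(17).
The factor η**2 - 3*η - 2 splits as (η - a)(η - a') with a = 3/2 - (1/2)*sqrt(17), a' = 3/2 + (1/2)*sqrt(17). At the order-3 pole a set g(η) = (η - a)^3*f(η) = [4/5] / (η - a')^3.
Order-3 pole: residue = g''(a)/2; g''(3/2 - (1/2)*sqrt(17)) = -(48/24565)*sqrt(17), so the residue is -(24/24565)*sqrt(17).
The factor η**2 - 3*η - 2 splits as (η - a)(η - a') with a = 3/2 + (1/2)*sqrt(17), a' = 3/2 - (1/2)*sqrt(17). At the order-3 pole a set g(η) = (η - a)^3*f(η) = [4/5] / (η - a')^3.
Order-3 pole: residue = g''(a)/2; g''(3/2 + (1/2)*sqrt(17)) = (48/24565)*sqrt(17), so the residue is (24/24565)*sqrt(17).
List the singular points by increasing real part (a conjugate pair: the negative imaginary part first).


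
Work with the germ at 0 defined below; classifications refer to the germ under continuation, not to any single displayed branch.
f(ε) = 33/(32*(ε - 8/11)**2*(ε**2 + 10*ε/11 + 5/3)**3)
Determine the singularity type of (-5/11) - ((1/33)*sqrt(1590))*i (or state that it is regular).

The denominator factor ε**2 + 10*ε/11 + 5/3 vanishes at (-5/11) - ((1/33)*sqrt(1590))*i and appears to the power 3; the numerator there equals 33/32, nonzero, and no other factor vanishes.
Hence a pole whose order is the multiplicity, 3.

The point is a pole of order 3.


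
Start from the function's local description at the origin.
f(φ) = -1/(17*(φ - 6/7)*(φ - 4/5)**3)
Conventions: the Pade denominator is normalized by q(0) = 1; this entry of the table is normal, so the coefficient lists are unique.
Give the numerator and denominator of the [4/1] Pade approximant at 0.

Taylor coefficients needed (expand at 0): a_0 = -875/6528, a_1 = -51625/78336, a_2 = -875/432, a_3 = -28093625/5640192, a_4 = -1451074625/135364608, a_5 = -34268560375/1624375296.
Write the denominator as Q(φ) = 1 + q1*φ. Requiring Q*f - P = O(φ^6) with deg P <= 4 kills the coefficients of φ^5..φ^5 in Q*f:
  φ^5: a_5 + q1*a_4 = 0, i.e. -34268560375/1624375296 + (-1451074625/135364608)*q1 = 0.
Solving this linear system: q1 = -39164069/19900452.
The numerator is Q*f truncated at degree 4: P0 = a_0 = -875/6528; P1 = a_1 + q1*a_0 = -1426245625/3608615296; P2 = a_2 + q1*a_1 = -42062715625/57737844736; P3 = a_3 + q1*a_2 = -344646640625/346427068416; P4 = a_4 + q1*a_3 = -847319921875/923805515776.

The Pade approximant has numerator coefficients [-875/6528, -1426245625/3608615296, -42062715625/57737844736, -344646640625/346427068416, -847319921875/923805515776]; denominator coefficients [1, -39164069/19900452].


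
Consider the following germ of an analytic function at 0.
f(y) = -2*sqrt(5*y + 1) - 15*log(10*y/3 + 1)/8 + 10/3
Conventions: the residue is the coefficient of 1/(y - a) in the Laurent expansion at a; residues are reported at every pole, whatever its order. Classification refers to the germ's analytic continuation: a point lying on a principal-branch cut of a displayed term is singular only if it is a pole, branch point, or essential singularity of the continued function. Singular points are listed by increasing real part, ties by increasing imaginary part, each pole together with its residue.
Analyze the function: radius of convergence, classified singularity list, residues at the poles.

Branch term (-15/8)*log(1 - y/(-3/10)): its argument vanishes at y = -3/10, a logarithmic branch point, modulus 3/10.
Branch term (-2)*sqrt(1 - y/(-1/5)): its argument vanishes at y = -1/5, a square-root branch point, modulus 1/5.
The radius of convergence is the smallest modulus among the singular points: 1/5.
List the singular points by increasing real part (a conjugate pair: the negative imaginary part first).

Radius of convergence at 0: 1/5.
At -3/10: a logarithmic branch point.
At -1/5: an algebraic (square-root) branch point.


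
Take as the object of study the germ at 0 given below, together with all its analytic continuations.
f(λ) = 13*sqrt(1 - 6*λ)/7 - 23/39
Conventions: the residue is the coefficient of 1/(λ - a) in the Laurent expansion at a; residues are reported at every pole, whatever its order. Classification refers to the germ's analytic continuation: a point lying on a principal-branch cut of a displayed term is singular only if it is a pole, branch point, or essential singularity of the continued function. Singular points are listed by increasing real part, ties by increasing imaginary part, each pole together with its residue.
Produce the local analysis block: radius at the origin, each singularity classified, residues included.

Radius of convergence at 0: 1/6.
At 1/6: an algebraic (square-root) branch point.

Branch term (13/7)*sqrt(1 - λ/(1/6)): its argument vanishes at λ = 1/6, a square-root branch point, modulus 1/6.
The radius of convergence is the smallest modulus among the singular points: 1/6.


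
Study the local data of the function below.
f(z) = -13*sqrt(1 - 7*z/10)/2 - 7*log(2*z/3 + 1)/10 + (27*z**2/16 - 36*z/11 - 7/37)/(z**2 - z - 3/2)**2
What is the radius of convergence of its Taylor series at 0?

Denominator factor (z**2 - z - 3/2)^2: discriminant 7, real irrational roots 1/2 + (1/2)*sqrt(7) and 1/2 - (1/2)*sqrt(7); poles of order 2, moduli 1/2 + (1/2)*sqrt(7) and -1/2 + (1/2)*sqrt(7).
Branch term (-13/2)*sqrt(1 - z/(10/7)): its argument vanishes at z = 10/7, a square-root branch point, modulus 10/7.
Branch term (-7/10)*log(1 - z/(-3/2)): its argument vanishes at z = -3/2, a logarithmic branch point, modulus 3/2.
The radius of convergence is the smallest modulus among the singular points: -1/2 + (1/2)*sqrt(7).

The radius of convergence is -1/2 + (1/2)*sqrt(7).


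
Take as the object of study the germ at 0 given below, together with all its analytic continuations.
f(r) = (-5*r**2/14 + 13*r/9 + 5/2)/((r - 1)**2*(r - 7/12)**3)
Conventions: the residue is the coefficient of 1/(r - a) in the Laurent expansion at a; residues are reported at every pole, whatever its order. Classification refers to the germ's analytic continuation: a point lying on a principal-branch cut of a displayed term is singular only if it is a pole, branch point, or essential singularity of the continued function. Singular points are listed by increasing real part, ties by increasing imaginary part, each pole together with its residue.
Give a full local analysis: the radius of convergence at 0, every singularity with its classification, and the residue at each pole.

Radius of convergence at 0: 7/12.
At 7/12: a pole of order 3; residue 1517952/4375.
At 1: a pole of order 2; residue -1517952/4375.

Denominator factor (r - 1)^2: pole of order 2 at 1, modulus 1.
Denominator factor (r - 7/12)^3: pole of order 3 at 7/12, modulus 7/12.
The radius of convergence is the smallest modulus among the singular points: 7/12.
At the order-3 pole 7/12 set g(r) = (r - (7/12))^3*f(r) = (-5*r**2/14 + 13*r/9 + 5/2)/(r - 1)**2.
Order-3 pole: residue = g''(a)/2; g''(7/12) = 3035904/4375, so the residue is 1517952/4375.
At the order-2 pole 1 set g(r) = (r - (1))^2*f(r) = (-5*r**2/14 + 13*r/9 + 5/2)/(r - 7/12)**3.
Order-2 pole: residue = g'(a); g'(1) = -1517952/4375, so the residue is -1517952/4375.
List the singular points by increasing real part (a conjugate pair: the negative imaginary part first).


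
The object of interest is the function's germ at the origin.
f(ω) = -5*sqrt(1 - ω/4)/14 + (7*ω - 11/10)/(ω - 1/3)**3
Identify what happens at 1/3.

The denominator factor ω - 1/3 vanishes at 1/3 and appears to the power 3; the numerator there equals 37/30, nonzero, and no other factor vanishes.
The branch terms are analytic at this point.
Hence a pole whose order is the multiplicity, 3.

The point is a pole of order 3.


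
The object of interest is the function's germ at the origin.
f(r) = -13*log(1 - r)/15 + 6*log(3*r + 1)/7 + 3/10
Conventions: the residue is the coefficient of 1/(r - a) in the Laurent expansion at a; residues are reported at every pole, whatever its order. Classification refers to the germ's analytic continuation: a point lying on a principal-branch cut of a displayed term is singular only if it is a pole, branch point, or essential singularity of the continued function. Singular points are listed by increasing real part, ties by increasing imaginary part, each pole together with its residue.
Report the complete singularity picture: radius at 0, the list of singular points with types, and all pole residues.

Branch term (-13/15)*log(1 - r/(1)): its argument vanishes at r = 1, a logarithmic branch point, modulus 1.
Branch term (6/7)*log(1 - r/(-1/3)): its argument vanishes at r = -1/3, a logarithmic branch point, modulus 1/3.
The radius of convergence is the smallest modulus among the singular points: 1/3.
List the singular points by increasing real part (a conjugate pair: the negative imaginary part first).

Radius of convergence at 0: 1/3.
At -1/3: a logarithmic branch point.
At 1: a logarithmic branch point.


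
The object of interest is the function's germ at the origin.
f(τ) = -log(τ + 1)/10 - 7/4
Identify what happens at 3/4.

There is no denominator, hence no pole anywhere.
Branch term log(1 - τ/(-1)): argument at 3/4 is 7/4, nonzero, so 3/4 is not its branch point (a point on a principal cut is still regular for the continued germ).
So the germ continues analytically to 3/4.

The point is a regular point.


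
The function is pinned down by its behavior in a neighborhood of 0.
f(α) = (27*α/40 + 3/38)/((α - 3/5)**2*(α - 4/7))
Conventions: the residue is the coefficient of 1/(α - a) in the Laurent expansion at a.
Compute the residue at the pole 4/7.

At the order-1 pole 4/7 set g(α) = (α - (4/7))*f(α) = (27*α/40 + 3/38)/(α - 3/5)**2.
Simple pole: residue = g(a) at a = 4/7, which is 10815/19.

The residue is 10815/19.


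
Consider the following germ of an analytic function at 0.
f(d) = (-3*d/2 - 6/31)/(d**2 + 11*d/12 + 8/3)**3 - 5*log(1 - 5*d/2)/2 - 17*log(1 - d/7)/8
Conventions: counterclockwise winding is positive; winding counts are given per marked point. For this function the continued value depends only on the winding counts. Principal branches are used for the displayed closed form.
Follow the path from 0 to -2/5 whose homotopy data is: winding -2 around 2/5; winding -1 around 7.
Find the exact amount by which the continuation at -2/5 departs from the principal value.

The rational part is single-valued and drops out of the difference; each branch term changes only by its own monodromy.
(-5/2)*log(1 - d/(2/5)): each positive loop around 2/5 adds 2*pi*i to the log, so winding -2 contributes (-5/2)*(-2)*2*pi*i = (10)*pi*i.
(-17/8)*log(1 - d/(7)): each positive loop around 7 adds 2*pi*i to the log, so winding -1 contributes (-17/8)*(-1)*2*pi*i = (17/4)*pi*i.
Summing the contributions at d = -2/5 gives (57/4)*pi*i.

Continued minus principal equals (57/4)*pi*i.


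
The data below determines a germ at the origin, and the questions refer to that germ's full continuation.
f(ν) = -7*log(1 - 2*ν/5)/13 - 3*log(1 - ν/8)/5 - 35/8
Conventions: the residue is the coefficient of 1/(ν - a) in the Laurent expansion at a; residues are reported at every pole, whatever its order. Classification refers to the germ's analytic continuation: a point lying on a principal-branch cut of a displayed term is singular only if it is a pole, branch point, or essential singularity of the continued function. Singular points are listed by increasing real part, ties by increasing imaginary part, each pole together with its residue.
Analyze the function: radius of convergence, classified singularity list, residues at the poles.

Branch term (-7/13)*log(1 - ν/(5/2)): its argument vanishes at ν = 5/2, a logarithmic branch point, modulus 5/2.
Branch term (-3/5)*log(1 - ν/(8)): its argument vanishes at ν = 8, a logarithmic branch point, modulus 8.
The radius of convergence is the smallest modulus among the singular points: 5/2.
List the singular points by increasing real part (a conjugate pair: the negative imaginary part first).

Radius of convergence at 0: 5/2.
At 5/2: a logarithmic branch point.
At 8: a logarithmic branch point.


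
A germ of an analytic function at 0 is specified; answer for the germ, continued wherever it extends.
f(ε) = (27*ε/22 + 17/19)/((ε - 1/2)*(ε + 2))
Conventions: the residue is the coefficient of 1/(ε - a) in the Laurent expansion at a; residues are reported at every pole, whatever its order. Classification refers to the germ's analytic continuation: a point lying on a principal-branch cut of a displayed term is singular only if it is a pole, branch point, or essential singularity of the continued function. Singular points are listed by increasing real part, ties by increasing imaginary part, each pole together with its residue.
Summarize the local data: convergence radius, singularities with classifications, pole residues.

Radius of convergence at 0: 1/2.
At -2: a pole of order 1; residue 652/1045.
At 1/2: a pole of order 1; residue 1261/2090.

Denominator factor (ε + 2): pole of order 1 at -2, modulus 2.
Denominator factor (ε - 1/2): pole of order 1 at 1/2, modulus 1/2.
The radius of convergence is the smallest modulus among the singular points: 1/2.
At the order-1 pole -2 set g(ε) = (ε - (-2))*f(ε) = (27*ε/22 + 17/19)/(ε - 1/2).
Simple pole: residue = g(a) at a = -2, which is 652/1045.
At the order-1 pole 1/2 set g(ε) = (ε - (1/2))*f(ε) = (27*ε/22 + 17/19)/(ε + 2).
Simple pole: residue = g(a) at a = 1/2, which is 1261/2090.
List the singular points by increasing real part (a conjugate pair: the negative imaginary part first).


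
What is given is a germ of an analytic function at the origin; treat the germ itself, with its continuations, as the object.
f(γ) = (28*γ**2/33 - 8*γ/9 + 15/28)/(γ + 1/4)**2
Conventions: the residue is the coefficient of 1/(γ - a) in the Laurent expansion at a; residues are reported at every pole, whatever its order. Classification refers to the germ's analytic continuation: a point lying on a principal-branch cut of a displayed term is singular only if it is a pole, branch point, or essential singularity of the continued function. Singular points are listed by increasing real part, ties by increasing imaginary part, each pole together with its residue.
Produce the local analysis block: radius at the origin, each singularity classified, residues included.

Radius of convergence at 0: 1/4.
At -1/4: a pole of order 2; residue -130/99.

Denominator factor (γ + 1/4)^2: pole of order 2 at -1/4, modulus 1/4.
The radius of convergence is the smallest modulus among the singular points: 1/4.
At the order-2 pole -1/4 set g(γ) = (γ - (-1/4))^2*f(γ) = 28*γ**2/33 - 8*γ/9 + 15/28.
Order-2 pole: residue = g'(a); g'(-1/4) = -130/99, so the residue is -130/99.


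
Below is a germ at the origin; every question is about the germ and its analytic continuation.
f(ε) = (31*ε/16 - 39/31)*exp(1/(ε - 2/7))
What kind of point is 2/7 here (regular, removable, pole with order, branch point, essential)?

The exponent 1/(ε - (2/7)) has a pole at 2/7, so exp(1/(ε - (2/7))) takes every nonzero value near it: an essential singularity (not a pole of any order).

The point is an essential singularity.


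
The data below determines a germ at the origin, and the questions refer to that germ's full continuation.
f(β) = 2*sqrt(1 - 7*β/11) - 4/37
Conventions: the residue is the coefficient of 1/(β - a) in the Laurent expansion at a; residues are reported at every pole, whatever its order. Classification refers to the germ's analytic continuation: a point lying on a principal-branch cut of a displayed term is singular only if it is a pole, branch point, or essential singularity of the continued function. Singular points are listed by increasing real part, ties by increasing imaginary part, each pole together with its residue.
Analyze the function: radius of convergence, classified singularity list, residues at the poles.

Branch term (2)*sqrt(1 - β/(11/7)): its argument vanishes at β = 11/7, a square-root branch point, modulus 11/7.
The radius of convergence is the smallest modulus among the singular points: 11/7.

Radius of convergence at 0: 11/7.
At 11/7: an algebraic (square-root) branch point.


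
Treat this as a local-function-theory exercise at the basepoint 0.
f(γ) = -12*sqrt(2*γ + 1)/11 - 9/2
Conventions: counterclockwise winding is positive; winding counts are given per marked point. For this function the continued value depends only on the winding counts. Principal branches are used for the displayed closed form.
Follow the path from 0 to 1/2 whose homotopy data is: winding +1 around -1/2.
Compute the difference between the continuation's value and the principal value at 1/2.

Continued minus principal equals (24/11)*sqrt(2).

The rational part is single-valued and drops out of the difference; each branch term changes only by its own monodromy.
(-12/11)*sqrt(1 - γ/(-1/2)): winding +1 is odd, the square root flips sign, contributing -2*(-12/11)*sqrt(1 - (1/2)/(-1/2)) = -2*(-12/11)*sqrt(2) = (24/11)*sqrt(2).
Summing the contributions at γ = 1/2 gives (24/11)*sqrt(2).


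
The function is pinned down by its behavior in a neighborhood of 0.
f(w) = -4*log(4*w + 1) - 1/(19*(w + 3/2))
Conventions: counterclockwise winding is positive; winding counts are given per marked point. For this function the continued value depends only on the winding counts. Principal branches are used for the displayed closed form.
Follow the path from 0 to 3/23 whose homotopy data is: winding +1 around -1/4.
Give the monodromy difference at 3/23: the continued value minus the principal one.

Continued minus principal equals -(8)*pi*i.

The rational part is single-valued and drops out of the difference; each branch term changes only by its own monodromy.
(-4)*log(1 - w/(-1/4)): each positive loop around -1/4 adds 2*pi*i to the log, so winding +1 contributes (-4)*(1)*2*pi*i = -(8)*pi*i.
Summing the contributions at w = 3/23 gives -(8)*pi*i.


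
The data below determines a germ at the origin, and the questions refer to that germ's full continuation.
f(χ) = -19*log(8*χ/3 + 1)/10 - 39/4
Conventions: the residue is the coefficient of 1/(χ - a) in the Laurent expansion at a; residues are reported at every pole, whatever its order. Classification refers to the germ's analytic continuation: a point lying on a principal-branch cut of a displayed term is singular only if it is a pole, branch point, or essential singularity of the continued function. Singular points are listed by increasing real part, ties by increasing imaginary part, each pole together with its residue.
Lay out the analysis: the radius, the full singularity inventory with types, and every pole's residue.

Radius of convergence at 0: 3/8.
At -3/8: a logarithmic branch point.

Branch term (-19/10)*log(1 - χ/(-3/8)): its argument vanishes at χ = -3/8, a logarithmic branch point, modulus 3/8.
The radius of convergence is the smallest modulus among the singular points: 3/8.


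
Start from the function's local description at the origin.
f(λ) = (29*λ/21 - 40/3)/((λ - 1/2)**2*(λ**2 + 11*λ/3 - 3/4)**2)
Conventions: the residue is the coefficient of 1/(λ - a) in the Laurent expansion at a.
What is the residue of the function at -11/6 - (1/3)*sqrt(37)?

The residue is -11325/448 + (2543547/613312)*sqrt(37).

The factor λ**2 + 11*λ/3 - 3/4 splits as (λ - a)(λ - a') with a = -11/6 - (1/3)*sqrt(37), a' = -11/6 + (1/3)*sqrt(37). At the order-2 pole a set g(λ) = (λ - a)^2*f(λ) = [(29*λ/21 - 40/3)/(λ - 1/2)**2] / (λ - a')^2.
Order-2 pole: residue = g'(a); g'(-11/6 - (1/3)*sqrt(37)) = -11325/448 + (2543547/613312)*sqrt(37), so the residue is -11325/448 + (2543547/613312)*sqrt(37).


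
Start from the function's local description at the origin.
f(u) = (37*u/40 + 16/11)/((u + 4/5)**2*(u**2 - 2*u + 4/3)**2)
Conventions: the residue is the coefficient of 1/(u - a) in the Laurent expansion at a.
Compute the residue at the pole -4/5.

At the order-2 pole -4/5 set g(u) = (u - (-4/5))^2*f(u) = (37*u/40 + 16/11)/(u**2 - 2*u + 4/3)**2.
Order-2 pole: residue = g'(a); g'(-4/5) = 78427125/423474304, so the residue is 78427125/423474304.

The residue is 78427125/423474304.


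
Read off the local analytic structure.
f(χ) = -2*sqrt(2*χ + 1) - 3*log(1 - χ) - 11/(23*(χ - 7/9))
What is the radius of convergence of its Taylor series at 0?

Denominator factor (χ - 7/9): pole of order 1 at 7/9, modulus 7/9.
Branch term (-2)*sqrt(1 - χ/(-1/2)): its argument vanishes at χ = -1/2, a square-root branch point, modulus 1/2.
Branch term (-3)*log(1 - χ/(1)): its argument vanishes at χ = 1, a logarithmic branch point, modulus 1.
The radius of convergence is the smallest modulus among the singular points: 1/2.

The radius of convergence is 1/2.


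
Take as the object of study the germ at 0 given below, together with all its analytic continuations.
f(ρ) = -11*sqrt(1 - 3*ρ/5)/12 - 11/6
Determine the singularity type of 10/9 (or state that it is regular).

There is no denominator, hence no pole anywhere.
Branch term sqrt(1 - ρ/(5/3)): argument at 10/9 is 1/3, nonzero, so 10/9 is not its branch point (a point on a principal cut is still regular for the continued germ).
So the germ continues analytically to 10/9.

The point is a regular point.


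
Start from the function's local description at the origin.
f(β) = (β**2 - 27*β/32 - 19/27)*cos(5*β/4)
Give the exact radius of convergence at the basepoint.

The factor cos(5*β/4) is entire and contributes no finite singular point.
The polynomial part has no poles.
No finite singular points: the Taylor series at 0 converges everywhere.

The radius of convergence is infinite.


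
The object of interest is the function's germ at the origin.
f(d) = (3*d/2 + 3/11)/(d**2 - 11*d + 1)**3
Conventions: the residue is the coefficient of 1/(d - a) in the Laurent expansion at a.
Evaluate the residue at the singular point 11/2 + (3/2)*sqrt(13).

The factor d**2 - 11*d + 1 splits as (d - a)(d - a') with a = 11/2 + (3/2)*sqrt(13), a' = 11/2 - (3/2)*sqrt(13). At the order-3 pole a set g(d) = (d - a)^3*f(d) = [3*d/2 + 3/11] / (d - a')^3.
Order-3 pole: residue = g''(a)/2; g''(11/2 + (3/2)*sqrt(13)) = (125/652509)*sqrt(13), so the residue is (125/1305018)*sqrt(13).

The residue is (125/1305018)*sqrt(13).


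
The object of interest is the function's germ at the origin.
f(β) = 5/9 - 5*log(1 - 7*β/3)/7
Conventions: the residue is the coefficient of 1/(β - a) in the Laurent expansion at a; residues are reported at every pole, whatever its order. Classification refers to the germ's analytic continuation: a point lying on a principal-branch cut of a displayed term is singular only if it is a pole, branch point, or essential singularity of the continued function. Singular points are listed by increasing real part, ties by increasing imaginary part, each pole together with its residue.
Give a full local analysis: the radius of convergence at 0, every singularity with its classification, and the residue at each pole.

Radius of convergence at 0: 3/7.
At 3/7: a logarithmic branch point.

Branch term (-5/7)*log(1 - β/(3/7)): its argument vanishes at β = 3/7, a logarithmic branch point, modulus 3/7.
The radius of convergence is the smallest modulus among the singular points: 3/7.


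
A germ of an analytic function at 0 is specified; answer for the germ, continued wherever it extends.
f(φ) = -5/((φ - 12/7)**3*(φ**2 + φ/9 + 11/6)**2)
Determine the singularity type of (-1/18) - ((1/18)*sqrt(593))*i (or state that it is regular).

The denominator factor φ**2 + φ/9 + 11/6 vanishes at (-1/18) - ((1/18)*sqrt(593))*i and appears to the power 2; the numerator there equals -5, nonzero, and no other factor vanishes.
Hence a pole whose order is the multiplicity, 2.

The point is a pole of order 2.


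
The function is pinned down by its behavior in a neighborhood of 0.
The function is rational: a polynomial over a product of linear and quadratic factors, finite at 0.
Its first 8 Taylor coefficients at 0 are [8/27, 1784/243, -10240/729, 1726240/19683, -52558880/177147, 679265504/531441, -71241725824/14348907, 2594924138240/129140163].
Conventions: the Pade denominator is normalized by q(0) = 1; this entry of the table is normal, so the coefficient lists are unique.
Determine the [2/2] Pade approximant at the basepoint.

The Pade approximant has numerator coefficients [8/27, 359055040/45054009, -37286584/45054009]; denominator coefficients [1, 31824179/15018003, -1066637300/135162027].


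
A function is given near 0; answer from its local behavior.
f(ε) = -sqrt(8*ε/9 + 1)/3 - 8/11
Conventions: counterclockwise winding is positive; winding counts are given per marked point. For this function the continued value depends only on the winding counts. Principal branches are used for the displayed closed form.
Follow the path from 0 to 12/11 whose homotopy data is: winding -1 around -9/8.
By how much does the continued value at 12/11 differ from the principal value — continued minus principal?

Continued minus principal equals (2/99)*sqrt(2145).

The rational part is single-valued and drops out of the difference; each branch term changes only by its own monodromy.
(-1/3)*sqrt(1 - ε/(-9/8)): winding -1 is odd, the square root flips sign, contributing -2*(-1/3)*sqrt(1 - (12/11)/(-9/8)) = -2*(-1/3)*sqrt(65/33) = (2/99)*sqrt(2145).
Summing the contributions at ε = 12/11 gives (2/99)*sqrt(2145).


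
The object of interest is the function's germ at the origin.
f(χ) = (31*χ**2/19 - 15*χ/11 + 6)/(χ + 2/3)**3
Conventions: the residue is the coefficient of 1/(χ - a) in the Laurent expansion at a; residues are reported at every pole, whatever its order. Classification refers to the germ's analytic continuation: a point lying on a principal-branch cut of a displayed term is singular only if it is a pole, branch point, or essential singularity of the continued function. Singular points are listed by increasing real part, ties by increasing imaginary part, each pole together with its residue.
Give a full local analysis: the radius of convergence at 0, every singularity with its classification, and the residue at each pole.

Radius of convergence at 0: 2/3.
At -2/3: a pole of order 3; residue 31/19.

Denominator factor (χ + 2/3)^3: pole of order 3 at -2/3, modulus 2/3.
The radius of convergence is the smallest modulus among the singular points: 2/3.
At the order-3 pole -2/3 set g(χ) = (χ - (-2/3))^3*f(χ) = 31*χ**2/19 - 15*χ/11 + 6.
Order-3 pole: residue = g''(a)/2; g''(-2/3) = 62/19, so the residue is 31/19.


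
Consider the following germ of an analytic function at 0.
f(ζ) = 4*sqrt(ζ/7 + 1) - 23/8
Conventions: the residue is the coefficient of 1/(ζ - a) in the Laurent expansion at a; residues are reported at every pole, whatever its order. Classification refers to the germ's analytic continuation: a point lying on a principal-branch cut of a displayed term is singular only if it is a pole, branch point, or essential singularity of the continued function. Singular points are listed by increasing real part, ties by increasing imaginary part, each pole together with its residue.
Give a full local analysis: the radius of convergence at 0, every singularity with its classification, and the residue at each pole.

Radius of convergence at 0: 7.
At -7: an algebraic (square-root) branch point.

Branch term (4)*sqrt(1 - ζ/(-7)): its argument vanishes at ζ = -7, a square-root branch point, modulus 7.
The radius of convergence is the smallest modulus among the singular points: 7.


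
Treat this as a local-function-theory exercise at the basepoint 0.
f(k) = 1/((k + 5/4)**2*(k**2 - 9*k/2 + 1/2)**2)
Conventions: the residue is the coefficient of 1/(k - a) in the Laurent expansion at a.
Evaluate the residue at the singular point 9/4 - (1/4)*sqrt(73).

The residue is -28672/1860867 - (16235264/9916560243)*sqrt(73).

The factor k**2 - 9*k/2 + 1/2 splits as (k - a)(k - a') with a = 9/4 - (1/4)*sqrt(73), a' = 9/4 + (1/4)*sqrt(73). At the order-2 pole a set g(k) = (k - a)^2*f(k) = [(k + 5/4)**(-2)] / (k - a')^2.
Order-2 pole: residue = g'(a); g'(9/4 - (1/4)*sqrt(73)) = -28672/1860867 - (16235264/9916560243)*sqrt(73), so the residue is -28672/1860867 - (16235264/9916560243)*sqrt(73).


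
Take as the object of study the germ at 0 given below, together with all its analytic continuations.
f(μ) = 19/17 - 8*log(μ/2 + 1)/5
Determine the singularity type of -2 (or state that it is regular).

The point is a logarithmic branch point.

The term (-8/5)*log(1 - μ/(-2)) has argument 1 - -2/(-2) = 0 at -2: a logarithmic (infinitely-sheeted) branch point; the remaining terms are analytic or single-valued there.


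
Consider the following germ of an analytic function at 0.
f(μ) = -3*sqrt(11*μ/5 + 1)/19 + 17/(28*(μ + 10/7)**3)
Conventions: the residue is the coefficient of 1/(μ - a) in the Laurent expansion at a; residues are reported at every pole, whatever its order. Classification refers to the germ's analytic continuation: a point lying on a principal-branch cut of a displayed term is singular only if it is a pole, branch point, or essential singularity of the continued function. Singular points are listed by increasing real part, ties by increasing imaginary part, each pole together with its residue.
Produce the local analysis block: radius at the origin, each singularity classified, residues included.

Denominator factor (μ + 10/7)^3: pole of order 3 at -10/7, modulus 10/7.
Branch term (-3/19)*sqrt(1 - μ/(-5/11)): its argument vanishes at μ = -5/11, a square-root branch point, modulus 5/11.
The radius of convergence is the smallest modulus among the singular points: 5/11.
The branch term is analytic at -10/7 and contributes nothing to the residue; only the rational part matters.
At the order-3 pole -10/7 set g(μ) = (μ - (-10/7))^3*(rational part) = 17/28.
Order-3 pole: residue = g''(a)/2; g''(-10/7) = 0, so the residue is 0.
List the singular points by increasing real part (a conjugate pair: the negative imaginary part first).

Radius of convergence at 0: 5/11.
At -10/7: a pole of order 3; residue 0.
At -5/11: an algebraic (square-root) branch point.


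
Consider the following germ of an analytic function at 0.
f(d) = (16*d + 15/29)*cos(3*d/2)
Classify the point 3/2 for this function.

The point is a regular point.

There is no denominator, hence no pole anywhere.
The factor cos(3*d/2) is entire.
So the germ continues analytically to 3/2.


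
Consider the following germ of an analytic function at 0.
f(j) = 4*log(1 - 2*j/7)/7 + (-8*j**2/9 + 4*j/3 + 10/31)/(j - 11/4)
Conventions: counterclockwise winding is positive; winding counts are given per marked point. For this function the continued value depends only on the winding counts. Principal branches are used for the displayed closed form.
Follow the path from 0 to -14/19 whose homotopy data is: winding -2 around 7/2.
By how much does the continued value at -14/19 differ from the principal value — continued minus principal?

Continued minus principal equals -(16/7)*pi*i.

The rational part is single-valued and drops out of the difference; each branch term changes only by its own monodromy.
(4/7)*log(1 - j/(7/2)): each positive loop around 7/2 adds 2*pi*i to the log, so winding -2 contributes (4/7)*(-2)*2*pi*i = -(16/7)*pi*i.
Summing the contributions at j = -14/19 gives -(16/7)*pi*i.


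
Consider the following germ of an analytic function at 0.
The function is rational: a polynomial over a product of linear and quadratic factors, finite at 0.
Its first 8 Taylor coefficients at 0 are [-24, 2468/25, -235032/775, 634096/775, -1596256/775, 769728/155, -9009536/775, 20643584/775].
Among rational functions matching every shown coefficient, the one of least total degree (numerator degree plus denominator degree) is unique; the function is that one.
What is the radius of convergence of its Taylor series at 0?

The radius of convergence is 1/2.

No rational of total degree below 4 reproduces all 8 coefficients; solving the [2/2] Pade equations on them gives f(σ) = (-34*σ**2/31 + 17*σ/25 - 6)/(σ + 1/2)**2, whose expansion matches every shown term.
Denominator factor (σ + 1/2)^2: pole of order 2 at -1/2, modulus 1/2.
The radius of convergence is the smallest modulus among the singular points: 1/2.


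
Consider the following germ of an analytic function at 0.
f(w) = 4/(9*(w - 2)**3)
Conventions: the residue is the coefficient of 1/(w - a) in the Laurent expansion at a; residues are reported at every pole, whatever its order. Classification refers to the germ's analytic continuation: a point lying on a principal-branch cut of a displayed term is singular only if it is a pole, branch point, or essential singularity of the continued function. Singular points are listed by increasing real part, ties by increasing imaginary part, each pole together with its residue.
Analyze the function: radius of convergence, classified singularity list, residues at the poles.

Denominator factor (w - 2)^3: pole of order 3 at 2, modulus 2.
The radius of convergence is the smallest modulus among the singular points: 2.
At the order-3 pole 2 set g(w) = (w - (2))^3*f(w) = 4/9.
Order-3 pole: residue = g''(a)/2; g''(2) = 0, so the residue is 0.

Radius of convergence at 0: 2.
At 2: a pole of order 3; residue 0.
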